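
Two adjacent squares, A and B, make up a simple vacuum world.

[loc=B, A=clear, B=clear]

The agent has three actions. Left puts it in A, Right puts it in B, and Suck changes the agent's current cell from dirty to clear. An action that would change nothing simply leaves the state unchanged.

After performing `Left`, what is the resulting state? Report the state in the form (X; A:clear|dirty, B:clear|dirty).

(A; A:clear, B:clear)

start: (B; A:clear, B:clear)
1. Left → (A; A:clear, B:clear)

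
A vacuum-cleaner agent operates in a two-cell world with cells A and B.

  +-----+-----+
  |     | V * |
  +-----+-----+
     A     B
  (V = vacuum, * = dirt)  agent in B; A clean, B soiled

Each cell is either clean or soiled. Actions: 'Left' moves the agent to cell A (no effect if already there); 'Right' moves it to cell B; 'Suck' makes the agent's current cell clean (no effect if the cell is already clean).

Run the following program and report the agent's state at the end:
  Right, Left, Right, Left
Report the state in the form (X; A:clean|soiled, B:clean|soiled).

(A; A:clean, B:soiled)

[1] after Right: (B; A:clean, B:soiled)
[2] after Left: (A; A:clean, B:soiled)
[3] after Right: (B; A:clean, B:soiled)
[4] after Left: (A; A:clean, B:soiled)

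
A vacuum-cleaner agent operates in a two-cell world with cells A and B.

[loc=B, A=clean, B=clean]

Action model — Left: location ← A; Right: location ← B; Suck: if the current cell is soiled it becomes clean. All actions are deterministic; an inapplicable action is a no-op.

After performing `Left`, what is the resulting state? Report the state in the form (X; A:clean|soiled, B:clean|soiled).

start: (B; A:clean, B:clean)
Left (#1): (A; A:clean, B:clean)

(A; A:clean, B:clean)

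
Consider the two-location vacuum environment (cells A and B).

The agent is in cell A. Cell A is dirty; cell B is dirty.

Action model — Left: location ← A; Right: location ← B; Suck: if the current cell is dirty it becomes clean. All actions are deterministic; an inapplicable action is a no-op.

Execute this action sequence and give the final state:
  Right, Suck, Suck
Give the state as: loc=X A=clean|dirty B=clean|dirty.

loc=B A=dirty B=clean

Right (#1): loc=B A=dirty B=dirty
Suck (#2): loc=B A=dirty B=clean
Suck (#3): loc=B A=dirty B=clean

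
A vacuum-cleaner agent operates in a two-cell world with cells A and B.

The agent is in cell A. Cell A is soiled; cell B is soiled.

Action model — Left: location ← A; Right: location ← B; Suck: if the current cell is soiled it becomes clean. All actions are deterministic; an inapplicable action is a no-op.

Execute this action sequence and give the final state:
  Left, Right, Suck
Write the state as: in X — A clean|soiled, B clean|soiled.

in B — A soiled, B clean

1) do Left; now in A — A soiled, B soiled
2) do Right; now in B — A soiled, B soiled
3) do Suck; now in B — A soiled, B clean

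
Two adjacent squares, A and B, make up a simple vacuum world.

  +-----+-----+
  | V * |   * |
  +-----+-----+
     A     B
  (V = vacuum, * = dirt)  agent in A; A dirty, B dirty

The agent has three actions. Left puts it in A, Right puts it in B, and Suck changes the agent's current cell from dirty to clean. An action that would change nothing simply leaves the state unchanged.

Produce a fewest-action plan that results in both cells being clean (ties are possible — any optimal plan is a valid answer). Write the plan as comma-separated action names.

Suck, Right, Suck

t=1 Suck ⇒ loc=A A=clean B=dirty
t=2 Right ⇒ loc=B A=clean B=dirty
t=3 Suck ⇒ loc=B A=clean B=clean
min 3: Suck A + move + Suck B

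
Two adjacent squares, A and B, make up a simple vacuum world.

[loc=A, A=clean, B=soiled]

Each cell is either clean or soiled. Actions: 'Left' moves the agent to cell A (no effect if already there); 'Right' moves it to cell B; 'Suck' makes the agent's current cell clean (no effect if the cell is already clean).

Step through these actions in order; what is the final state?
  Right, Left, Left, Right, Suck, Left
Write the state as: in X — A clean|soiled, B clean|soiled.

[1] after Right: in B — A clean, B soiled
[2] after Left: in A — A clean, B soiled
[3] after Left: in A — A clean, B soiled
[4] after Right: in B — A clean, B soiled
[5] after Suck: in B — A clean, B clean
[6] after Left: in A — A clean, B clean

in A — A clean, B clean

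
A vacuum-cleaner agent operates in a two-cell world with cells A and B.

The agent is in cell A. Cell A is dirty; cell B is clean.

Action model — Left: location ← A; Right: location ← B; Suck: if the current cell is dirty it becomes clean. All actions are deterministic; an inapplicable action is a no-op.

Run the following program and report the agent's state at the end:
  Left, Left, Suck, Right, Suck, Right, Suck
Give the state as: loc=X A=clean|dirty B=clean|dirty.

loc=B A=clean B=clean

1) do Left; now loc=A A=dirty B=clean
2) do Left; now loc=A A=dirty B=clean
3) do Suck; now loc=A A=clean B=clean
4) do Right; now loc=B A=clean B=clean
5) do Suck; now loc=B A=clean B=clean
6) do Right; now loc=B A=clean B=clean
7) do Suck; now loc=B A=clean B=clean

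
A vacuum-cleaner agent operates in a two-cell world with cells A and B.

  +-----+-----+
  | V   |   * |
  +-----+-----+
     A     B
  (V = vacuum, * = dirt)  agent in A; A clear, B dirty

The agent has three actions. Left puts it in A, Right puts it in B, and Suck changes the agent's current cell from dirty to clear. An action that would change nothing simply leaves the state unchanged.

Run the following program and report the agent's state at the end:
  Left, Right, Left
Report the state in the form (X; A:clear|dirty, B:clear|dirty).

(A; A:clear, B:dirty)

step 1/3 (Left): (A; A:clear, B:dirty)
step 2/3 (Right): (B; A:clear, B:dirty)
step 3/3 (Left): (A; A:clear, B:dirty)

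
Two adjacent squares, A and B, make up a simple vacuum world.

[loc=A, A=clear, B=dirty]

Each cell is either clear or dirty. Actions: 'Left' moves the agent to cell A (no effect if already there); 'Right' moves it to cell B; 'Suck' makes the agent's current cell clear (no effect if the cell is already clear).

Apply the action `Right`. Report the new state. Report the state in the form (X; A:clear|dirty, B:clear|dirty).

(B; A:clear, B:dirty)

start: (A; A:clear, B:dirty)
t=1 Right ⇒ (B; A:clear, B:dirty)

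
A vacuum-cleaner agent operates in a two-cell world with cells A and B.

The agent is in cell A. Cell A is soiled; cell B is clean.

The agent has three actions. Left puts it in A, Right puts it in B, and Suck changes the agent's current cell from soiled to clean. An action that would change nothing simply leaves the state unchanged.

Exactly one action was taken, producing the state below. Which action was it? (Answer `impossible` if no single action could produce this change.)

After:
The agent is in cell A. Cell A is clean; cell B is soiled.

try  Left: (A; A:soiled, B:clean)
try Right: (B; A:soiled, B:clean)
try  Suck: (A; A:clean, B:clean)
no single action produces the after-state

impossible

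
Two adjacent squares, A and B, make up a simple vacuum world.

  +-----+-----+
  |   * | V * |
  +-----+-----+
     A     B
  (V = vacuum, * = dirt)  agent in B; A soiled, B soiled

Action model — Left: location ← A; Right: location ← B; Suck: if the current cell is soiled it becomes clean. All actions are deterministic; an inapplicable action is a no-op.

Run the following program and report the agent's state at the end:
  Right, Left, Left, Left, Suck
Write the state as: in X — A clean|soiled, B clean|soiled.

in A — A clean, B soiled

t=1 Right ⇒ in B — A soiled, B soiled
t=2 Left ⇒ in A — A soiled, B soiled
t=3 Left ⇒ in A — A soiled, B soiled
t=4 Left ⇒ in A — A soiled, B soiled
t=5 Suck ⇒ in A — A clean, B soiled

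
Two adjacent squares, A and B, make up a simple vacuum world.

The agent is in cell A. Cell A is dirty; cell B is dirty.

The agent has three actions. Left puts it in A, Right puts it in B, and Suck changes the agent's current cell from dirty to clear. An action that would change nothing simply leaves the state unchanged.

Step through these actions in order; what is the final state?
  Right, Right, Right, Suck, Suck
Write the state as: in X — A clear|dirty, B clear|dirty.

in B — A dirty, B clear

Right (#1): in B — A dirty, B dirty
Right (#2): in B — A dirty, B dirty
Right (#3): in B — A dirty, B dirty
Suck (#4): in B — A dirty, B clear
Suck (#5): in B — A dirty, B clear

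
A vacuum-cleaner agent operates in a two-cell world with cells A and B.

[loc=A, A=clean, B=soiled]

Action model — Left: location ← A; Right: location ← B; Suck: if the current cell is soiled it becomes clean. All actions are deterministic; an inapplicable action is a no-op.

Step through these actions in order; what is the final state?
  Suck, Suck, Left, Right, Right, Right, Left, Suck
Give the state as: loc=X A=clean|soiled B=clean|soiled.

[1] after Suck: loc=A A=clean B=soiled
[2] after Suck: loc=A A=clean B=soiled
[3] after Left: loc=A A=clean B=soiled
[4] after Right: loc=B A=clean B=soiled
[5] after Right: loc=B A=clean B=soiled
[6] after Right: loc=B A=clean B=soiled
[7] after Left: loc=A A=clean B=soiled
[8] after Suck: loc=A A=clean B=soiled

loc=A A=clean B=soiled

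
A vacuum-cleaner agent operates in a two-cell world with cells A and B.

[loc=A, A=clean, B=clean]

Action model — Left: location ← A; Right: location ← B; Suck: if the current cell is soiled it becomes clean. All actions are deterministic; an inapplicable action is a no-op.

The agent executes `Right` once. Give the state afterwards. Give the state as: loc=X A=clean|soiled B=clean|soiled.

start: loc=A A=clean B=clean
[1] after Right: loc=B A=clean B=clean

loc=B A=clean B=clean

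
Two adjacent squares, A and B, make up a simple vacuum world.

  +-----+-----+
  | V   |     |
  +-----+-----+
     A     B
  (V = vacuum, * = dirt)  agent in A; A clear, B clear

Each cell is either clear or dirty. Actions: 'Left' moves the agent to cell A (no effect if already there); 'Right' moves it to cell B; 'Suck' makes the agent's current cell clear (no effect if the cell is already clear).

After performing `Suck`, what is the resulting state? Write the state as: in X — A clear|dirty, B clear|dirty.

start: in A — A clear, B clear
[1] after Suck: in A — A clear, B clear

in A — A clear, B clear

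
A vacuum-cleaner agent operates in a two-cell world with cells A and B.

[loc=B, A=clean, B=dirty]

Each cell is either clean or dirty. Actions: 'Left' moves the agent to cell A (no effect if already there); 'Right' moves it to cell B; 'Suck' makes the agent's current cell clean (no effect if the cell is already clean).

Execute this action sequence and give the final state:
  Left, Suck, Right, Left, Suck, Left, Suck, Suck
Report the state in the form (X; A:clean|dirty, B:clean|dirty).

t=1 Left ⇒ (A; A:clean, B:dirty)
t=2 Suck ⇒ (A; A:clean, B:dirty)
t=3 Right ⇒ (B; A:clean, B:dirty)
t=4 Left ⇒ (A; A:clean, B:dirty)
t=5 Suck ⇒ (A; A:clean, B:dirty)
t=6 Left ⇒ (A; A:clean, B:dirty)
t=7 Suck ⇒ (A; A:clean, B:dirty)
t=8 Suck ⇒ (A; A:clean, B:dirty)

(A; A:clean, B:dirty)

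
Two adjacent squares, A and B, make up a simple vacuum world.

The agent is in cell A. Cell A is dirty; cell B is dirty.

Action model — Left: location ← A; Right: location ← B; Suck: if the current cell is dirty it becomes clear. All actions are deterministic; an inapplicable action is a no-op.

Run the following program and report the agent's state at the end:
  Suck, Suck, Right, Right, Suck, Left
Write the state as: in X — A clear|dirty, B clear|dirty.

in A — A clear, B clear

step 1/6 (Suck): in A — A clear, B dirty
step 2/6 (Suck): in A — A clear, B dirty
step 3/6 (Right): in B — A clear, B dirty
step 4/6 (Right): in B — A clear, B dirty
step 5/6 (Suck): in B — A clear, B clear
step 6/6 (Left): in A — A clear, B clear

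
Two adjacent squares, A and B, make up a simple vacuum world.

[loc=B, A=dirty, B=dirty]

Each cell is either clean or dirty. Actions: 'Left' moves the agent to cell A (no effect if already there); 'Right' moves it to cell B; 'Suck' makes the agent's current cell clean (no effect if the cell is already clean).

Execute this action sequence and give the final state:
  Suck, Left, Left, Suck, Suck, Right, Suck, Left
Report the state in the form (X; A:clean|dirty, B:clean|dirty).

(A; A:clean, B:clean)

Suck (#1): (B; A:dirty, B:clean)
Left (#2): (A; A:dirty, B:clean)
Left (#3): (A; A:dirty, B:clean)
Suck (#4): (A; A:clean, B:clean)
Suck (#5): (A; A:clean, B:clean)
Right (#6): (B; A:clean, B:clean)
Suck (#7): (B; A:clean, B:clean)
Left (#8): (A; A:clean, B:clean)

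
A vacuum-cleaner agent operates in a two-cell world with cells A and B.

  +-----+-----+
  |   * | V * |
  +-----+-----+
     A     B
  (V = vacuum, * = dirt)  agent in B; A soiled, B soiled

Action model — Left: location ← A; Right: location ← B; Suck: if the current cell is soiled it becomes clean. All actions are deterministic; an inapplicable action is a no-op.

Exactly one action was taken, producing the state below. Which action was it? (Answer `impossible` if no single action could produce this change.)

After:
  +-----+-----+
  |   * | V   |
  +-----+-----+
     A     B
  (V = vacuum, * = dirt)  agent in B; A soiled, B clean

Suck

try  Left: (A; A:soiled, B:soiled)
try Right: (B; A:soiled, B:soiled)
try  Suck: (B; A:soiled, B:clean)  ← match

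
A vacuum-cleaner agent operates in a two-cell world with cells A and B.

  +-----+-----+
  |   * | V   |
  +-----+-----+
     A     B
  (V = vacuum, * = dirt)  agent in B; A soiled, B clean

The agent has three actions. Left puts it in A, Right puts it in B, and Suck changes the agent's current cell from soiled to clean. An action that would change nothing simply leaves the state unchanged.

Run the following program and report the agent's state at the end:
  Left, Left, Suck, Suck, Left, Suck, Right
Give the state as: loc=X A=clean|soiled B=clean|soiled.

t=1 Left ⇒ loc=A A=soiled B=clean
t=2 Left ⇒ loc=A A=soiled B=clean
t=3 Suck ⇒ loc=A A=clean B=clean
t=4 Suck ⇒ loc=A A=clean B=clean
t=5 Left ⇒ loc=A A=clean B=clean
t=6 Suck ⇒ loc=A A=clean B=clean
t=7 Right ⇒ loc=B A=clean B=clean

loc=B A=clean B=clean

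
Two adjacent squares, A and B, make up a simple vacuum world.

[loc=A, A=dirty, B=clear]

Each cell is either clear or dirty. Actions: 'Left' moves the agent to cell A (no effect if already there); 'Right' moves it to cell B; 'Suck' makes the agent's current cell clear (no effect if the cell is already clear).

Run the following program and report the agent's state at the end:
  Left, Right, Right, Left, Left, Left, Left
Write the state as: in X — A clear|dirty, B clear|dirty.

step 1/7 (Left): in A — A dirty, B clear
step 2/7 (Right): in B — A dirty, B clear
step 3/7 (Right): in B — A dirty, B clear
step 4/7 (Left): in A — A dirty, B clear
step 5/7 (Left): in A — A dirty, B clear
step 6/7 (Left): in A — A dirty, B clear
step 7/7 (Left): in A — A dirty, B clear

in A — A dirty, B clear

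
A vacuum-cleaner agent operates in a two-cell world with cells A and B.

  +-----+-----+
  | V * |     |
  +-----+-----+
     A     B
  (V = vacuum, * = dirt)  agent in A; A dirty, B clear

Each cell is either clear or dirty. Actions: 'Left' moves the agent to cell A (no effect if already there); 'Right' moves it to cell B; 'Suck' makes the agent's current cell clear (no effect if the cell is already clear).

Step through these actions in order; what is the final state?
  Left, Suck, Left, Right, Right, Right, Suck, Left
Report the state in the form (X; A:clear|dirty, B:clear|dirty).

Left (#1): (A; A:dirty, B:clear)
Suck (#2): (A; A:clear, B:clear)
Left (#3): (A; A:clear, B:clear)
Right (#4): (B; A:clear, B:clear)
Right (#5): (B; A:clear, B:clear)
Right (#6): (B; A:clear, B:clear)
Suck (#7): (B; A:clear, B:clear)
Left (#8): (A; A:clear, B:clear)

(A; A:clear, B:clear)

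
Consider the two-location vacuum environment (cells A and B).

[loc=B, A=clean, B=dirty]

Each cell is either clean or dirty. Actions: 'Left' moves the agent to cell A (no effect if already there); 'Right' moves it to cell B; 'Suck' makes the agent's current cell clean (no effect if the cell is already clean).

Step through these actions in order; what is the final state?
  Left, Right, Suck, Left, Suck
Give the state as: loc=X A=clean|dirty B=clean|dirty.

loc=A A=clean B=clean

1) do Left; now loc=A A=clean B=dirty
2) do Right; now loc=B A=clean B=dirty
3) do Suck; now loc=B A=clean B=clean
4) do Left; now loc=A A=clean B=clean
5) do Suck; now loc=A A=clean B=clean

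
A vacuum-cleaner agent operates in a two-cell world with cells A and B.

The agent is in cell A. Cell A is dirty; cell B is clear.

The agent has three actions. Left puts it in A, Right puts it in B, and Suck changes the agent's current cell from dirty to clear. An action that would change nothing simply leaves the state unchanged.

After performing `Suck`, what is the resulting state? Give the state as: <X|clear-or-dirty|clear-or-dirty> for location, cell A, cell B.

<A|clear|clear>

start: <A|dirty|clear>
[1] after Suck: <A|clear|clear>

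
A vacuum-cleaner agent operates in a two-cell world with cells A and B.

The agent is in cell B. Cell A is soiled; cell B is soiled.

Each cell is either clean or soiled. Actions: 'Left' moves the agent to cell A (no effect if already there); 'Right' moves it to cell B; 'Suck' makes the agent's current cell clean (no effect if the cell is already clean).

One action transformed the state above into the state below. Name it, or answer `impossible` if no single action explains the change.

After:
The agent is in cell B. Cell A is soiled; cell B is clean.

Suck

try  Left: <A|soiled|soiled>
try Right: <B|soiled|soiled>
try  Suck: <B|soiled|clean>  ← match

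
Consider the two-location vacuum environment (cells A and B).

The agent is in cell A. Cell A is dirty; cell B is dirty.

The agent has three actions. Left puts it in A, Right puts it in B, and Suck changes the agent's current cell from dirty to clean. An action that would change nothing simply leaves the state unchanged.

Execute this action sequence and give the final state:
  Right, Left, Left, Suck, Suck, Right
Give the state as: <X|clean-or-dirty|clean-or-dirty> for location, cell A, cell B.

t=1 Right ⇒ <B|dirty|dirty>
t=2 Left ⇒ <A|dirty|dirty>
t=3 Left ⇒ <A|dirty|dirty>
t=4 Suck ⇒ <A|clean|dirty>
t=5 Suck ⇒ <A|clean|dirty>
t=6 Right ⇒ <B|clean|dirty>

<B|clean|dirty>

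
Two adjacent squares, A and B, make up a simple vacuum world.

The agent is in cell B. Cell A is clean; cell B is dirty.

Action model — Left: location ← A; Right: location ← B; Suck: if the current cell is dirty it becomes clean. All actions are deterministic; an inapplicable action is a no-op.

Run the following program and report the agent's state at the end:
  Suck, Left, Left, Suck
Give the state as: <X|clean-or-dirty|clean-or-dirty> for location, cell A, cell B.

t=1 Suck ⇒ <B|clean|clean>
t=2 Left ⇒ <A|clean|clean>
t=3 Left ⇒ <A|clean|clean>
t=4 Suck ⇒ <A|clean|clean>

<A|clean|clean>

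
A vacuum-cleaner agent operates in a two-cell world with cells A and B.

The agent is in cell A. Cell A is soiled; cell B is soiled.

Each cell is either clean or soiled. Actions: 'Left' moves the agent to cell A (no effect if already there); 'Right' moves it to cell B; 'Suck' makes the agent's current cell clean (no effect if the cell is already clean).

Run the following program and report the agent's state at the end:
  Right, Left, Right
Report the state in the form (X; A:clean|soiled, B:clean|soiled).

[1] after Right: (B; A:soiled, B:soiled)
[2] after Left: (A; A:soiled, B:soiled)
[3] after Right: (B; A:soiled, B:soiled)

(B; A:soiled, B:soiled)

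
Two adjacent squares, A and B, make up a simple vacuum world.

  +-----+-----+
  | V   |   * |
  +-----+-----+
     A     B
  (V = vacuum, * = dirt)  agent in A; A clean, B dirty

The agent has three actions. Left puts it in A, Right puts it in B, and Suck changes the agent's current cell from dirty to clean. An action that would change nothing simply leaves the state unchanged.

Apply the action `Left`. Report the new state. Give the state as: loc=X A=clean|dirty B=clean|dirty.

loc=A A=clean B=dirty

start: loc=A A=clean B=dirty
[1] after Left: loc=A A=clean B=dirty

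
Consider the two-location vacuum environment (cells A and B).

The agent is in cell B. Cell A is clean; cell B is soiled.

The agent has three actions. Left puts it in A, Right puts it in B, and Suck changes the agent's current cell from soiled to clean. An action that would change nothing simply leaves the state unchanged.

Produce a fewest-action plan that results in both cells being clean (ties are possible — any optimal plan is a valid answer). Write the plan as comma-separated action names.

t=1 Suck ⇒ in B — A clean, B clean
min 1: B is soiled, one Suck

Suck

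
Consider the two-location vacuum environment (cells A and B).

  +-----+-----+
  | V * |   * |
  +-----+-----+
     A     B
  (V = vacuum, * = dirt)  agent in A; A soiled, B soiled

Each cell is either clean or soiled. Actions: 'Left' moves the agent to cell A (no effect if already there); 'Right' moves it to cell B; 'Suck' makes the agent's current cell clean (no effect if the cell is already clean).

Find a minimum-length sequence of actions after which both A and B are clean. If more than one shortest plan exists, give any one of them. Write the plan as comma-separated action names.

Suck (#1): in A — A clean, B soiled
Right (#2): in B — A clean, B soiled
Suck (#3): in B — A clean, B clean
min 3: Suck A + move + Suck B

Suck, Right, Suck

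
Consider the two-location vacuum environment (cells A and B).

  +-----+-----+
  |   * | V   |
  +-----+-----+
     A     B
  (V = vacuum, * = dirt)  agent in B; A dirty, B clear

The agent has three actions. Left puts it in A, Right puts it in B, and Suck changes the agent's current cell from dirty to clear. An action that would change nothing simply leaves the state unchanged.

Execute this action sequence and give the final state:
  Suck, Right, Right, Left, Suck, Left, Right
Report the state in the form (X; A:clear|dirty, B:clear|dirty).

(B; A:clear, B:clear)

1) do Suck; now (B; A:dirty, B:clear)
2) do Right; now (B; A:dirty, B:clear)
3) do Right; now (B; A:dirty, B:clear)
4) do Left; now (A; A:dirty, B:clear)
5) do Suck; now (A; A:clear, B:clear)
6) do Left; now (A; A:clear, B:clear)
7) do Right; now (B; A:clear, B:clear)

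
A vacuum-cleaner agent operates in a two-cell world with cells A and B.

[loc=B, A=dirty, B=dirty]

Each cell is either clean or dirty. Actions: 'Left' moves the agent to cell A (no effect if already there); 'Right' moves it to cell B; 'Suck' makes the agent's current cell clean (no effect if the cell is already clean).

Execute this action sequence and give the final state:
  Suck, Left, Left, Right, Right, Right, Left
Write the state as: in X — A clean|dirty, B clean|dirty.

in A — A dirty, B clean

step 1/7 (Suck): in B — A dirty, B clean
step 2/7 (Left): in A — A dirty, B clean
step 3/7 (Left): in A — A dirty, B clean
step 4/7 (Right): in B — A dirty, B clean
step 5/7 (Right): in B — A dirty, B clean
step 6/7 (Right): in B — A dirty, B clean
step 7/7 (Left): in A — A dirty, B clean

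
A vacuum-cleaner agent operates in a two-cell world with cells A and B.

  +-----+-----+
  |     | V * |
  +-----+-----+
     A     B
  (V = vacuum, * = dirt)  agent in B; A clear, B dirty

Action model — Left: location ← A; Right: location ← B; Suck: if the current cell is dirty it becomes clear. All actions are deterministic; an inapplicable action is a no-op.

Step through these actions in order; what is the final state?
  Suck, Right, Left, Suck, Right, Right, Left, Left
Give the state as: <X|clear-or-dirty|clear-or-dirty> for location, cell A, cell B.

step 1/8 (Suck): <B|clear|clear>
step 2/8 (Right): <B|clear|clear>
step 3/8 (Left): <A|clear|clear>
step 4/8 (Suck): <A|clear|clear>
step 5/8 (Right): <B|clear|clear>
step 6/8 (Right): <B|clear|clear>
step 7/8 (Left): <A|clear|clear>
step 8/8 (Left): <A|clear|clear>

<A|clear|clear>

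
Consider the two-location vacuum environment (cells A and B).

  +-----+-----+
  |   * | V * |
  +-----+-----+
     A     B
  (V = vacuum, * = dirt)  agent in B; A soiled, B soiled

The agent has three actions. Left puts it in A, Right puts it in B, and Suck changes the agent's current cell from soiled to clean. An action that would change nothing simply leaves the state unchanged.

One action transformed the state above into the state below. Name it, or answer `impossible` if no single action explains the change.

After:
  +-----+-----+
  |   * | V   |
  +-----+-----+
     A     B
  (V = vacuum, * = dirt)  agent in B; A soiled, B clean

try  Left: loc=A A=soiled B=soiled
try Right: loc=B A=soiled B=soiled
try  Suck: loc=B A=soiled B=clean  ← match

Suck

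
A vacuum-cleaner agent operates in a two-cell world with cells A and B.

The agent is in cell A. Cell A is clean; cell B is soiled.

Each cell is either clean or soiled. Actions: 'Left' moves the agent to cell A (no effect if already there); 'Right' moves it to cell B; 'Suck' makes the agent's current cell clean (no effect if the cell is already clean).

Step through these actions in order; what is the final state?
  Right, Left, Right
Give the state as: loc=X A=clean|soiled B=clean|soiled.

loc=B A=clean B=soiled

Right (#1): loc=B A=clean B=soiled
Left (#2): loc=A A=clean B=soiled
Right (#3): loc=B A=clean B=soiled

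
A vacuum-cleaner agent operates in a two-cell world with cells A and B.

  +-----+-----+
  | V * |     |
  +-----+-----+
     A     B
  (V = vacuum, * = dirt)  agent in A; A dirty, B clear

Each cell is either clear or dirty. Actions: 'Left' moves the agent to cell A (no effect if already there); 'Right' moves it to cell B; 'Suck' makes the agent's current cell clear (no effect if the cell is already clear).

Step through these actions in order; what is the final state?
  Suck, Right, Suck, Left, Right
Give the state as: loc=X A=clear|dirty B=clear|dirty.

loc=B A=clear B=clear

[1] after Suck: loc=A A=clear B=clear
[2] after Right: loc=B A=clear B=clear
[3] after Suck: loc=B A=clear B=clear
[4] after Left: loc=A A=clear B=clear
[5] after Right: loc=B A=clear B=clear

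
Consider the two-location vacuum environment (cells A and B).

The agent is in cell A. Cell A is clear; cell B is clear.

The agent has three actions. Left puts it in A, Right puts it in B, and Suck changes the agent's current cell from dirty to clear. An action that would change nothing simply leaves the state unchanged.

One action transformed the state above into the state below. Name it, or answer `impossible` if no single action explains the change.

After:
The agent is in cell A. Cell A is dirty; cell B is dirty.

impossible

try  Left: <A|clear|clear>
try Right: <B|clear|clear>
try  Suck: <A|clear|clear>
no single action produces the after-state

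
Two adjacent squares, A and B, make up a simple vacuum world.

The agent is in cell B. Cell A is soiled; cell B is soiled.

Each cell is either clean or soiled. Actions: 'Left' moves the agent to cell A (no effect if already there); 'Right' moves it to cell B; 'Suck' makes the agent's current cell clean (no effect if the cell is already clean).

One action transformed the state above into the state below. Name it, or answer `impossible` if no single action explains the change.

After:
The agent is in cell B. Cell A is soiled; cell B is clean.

Suck

try  Left: in A — A soiled, B soiled
try Right: in B — A soiled, B soiled
try  Suck: in B — A soiled, B clean  ← match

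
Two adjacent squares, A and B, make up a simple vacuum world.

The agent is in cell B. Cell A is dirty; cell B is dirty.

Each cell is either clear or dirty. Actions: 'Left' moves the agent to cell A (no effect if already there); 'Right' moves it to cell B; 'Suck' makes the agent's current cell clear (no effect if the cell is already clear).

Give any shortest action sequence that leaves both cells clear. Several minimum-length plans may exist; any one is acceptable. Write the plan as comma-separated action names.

Suck, Left, Suck

1. Suck → loc=B A=dirty B=clear
2. Left → loc=A A=dirty B=clear
3. Suck → loc=A A=clear B=clear
min 3: Suck B + move + Suck A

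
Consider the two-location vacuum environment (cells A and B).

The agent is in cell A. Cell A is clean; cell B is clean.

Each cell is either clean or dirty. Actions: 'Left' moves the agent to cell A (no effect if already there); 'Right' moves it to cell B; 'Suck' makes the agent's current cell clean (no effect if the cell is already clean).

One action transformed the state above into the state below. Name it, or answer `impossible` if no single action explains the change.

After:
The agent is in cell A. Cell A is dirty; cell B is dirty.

try  Left: <A|clean|clean>
try Right: <B|clean|clean>
try  Suck: <A|clean|clean>
no single action produces the after-state

impossible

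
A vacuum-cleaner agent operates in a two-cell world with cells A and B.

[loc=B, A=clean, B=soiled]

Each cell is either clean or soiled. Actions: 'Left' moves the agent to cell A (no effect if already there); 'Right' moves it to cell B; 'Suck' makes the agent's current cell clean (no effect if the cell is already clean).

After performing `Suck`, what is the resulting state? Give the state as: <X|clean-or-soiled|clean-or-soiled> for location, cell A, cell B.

<B|clean|clean>

start: <B|clean|soiled>
1) do Suck; now <B|clean|clean>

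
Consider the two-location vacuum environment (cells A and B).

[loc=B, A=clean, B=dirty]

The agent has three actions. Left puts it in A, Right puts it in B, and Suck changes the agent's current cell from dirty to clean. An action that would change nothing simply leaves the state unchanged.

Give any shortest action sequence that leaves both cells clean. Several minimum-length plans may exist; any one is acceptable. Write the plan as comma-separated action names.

Suck

step 1/1 (Suck): in B — A clean, B clean
min 1: B is dirty, one Suck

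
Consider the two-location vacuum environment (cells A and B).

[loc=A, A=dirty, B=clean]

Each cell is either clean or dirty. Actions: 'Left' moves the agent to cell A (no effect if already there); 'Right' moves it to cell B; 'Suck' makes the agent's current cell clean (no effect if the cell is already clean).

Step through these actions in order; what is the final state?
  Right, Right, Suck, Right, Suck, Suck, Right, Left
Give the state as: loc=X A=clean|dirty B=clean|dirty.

Right (#1): loc=B A=dirty B=clean
Right (#2): loc=B A=dirty B=clean
Suck (#3): loc=B A=dirty B=clean
Right (#4): loc=B A=dirty B=clean
Suck (#5): loc=B A=dirty B=clean
Suck (#6): loc=B A=dirty B=clean
Right (#7): loc=B A=dirty B=clean
Left (#8): loc=A A=dirty B=clean

loc=A A=dirty B=clean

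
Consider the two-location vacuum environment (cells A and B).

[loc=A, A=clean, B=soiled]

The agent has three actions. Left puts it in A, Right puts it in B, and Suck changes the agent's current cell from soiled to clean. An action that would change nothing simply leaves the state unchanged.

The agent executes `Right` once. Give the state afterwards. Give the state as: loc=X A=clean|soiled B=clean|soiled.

loc=B A=clean B=soiled

start: loc=A A=clean B=soiled
step 1/1 (Right): loc=B A=clean B=soiled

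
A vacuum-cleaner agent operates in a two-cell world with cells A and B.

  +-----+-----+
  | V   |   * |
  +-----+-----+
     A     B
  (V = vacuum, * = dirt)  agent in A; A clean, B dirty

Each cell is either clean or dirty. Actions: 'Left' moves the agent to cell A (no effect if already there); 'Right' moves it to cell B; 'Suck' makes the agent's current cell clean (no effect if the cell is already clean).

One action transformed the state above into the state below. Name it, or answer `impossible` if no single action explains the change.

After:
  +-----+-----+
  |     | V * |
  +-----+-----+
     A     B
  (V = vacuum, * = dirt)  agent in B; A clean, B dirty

Right

try  Left: loc=A A=clean B=dirty
try Right: loc=B A=clean B=dirty  ← match
try  Suck: loc=A A=clean B=dirty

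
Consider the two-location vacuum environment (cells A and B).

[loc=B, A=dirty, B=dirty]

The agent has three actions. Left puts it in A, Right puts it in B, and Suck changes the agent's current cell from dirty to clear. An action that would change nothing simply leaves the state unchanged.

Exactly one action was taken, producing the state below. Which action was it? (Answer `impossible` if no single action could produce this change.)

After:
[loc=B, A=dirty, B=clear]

try  Left: loc=A A=dirty B=dirty
try Right: loc=B A=dirty B=dirty
try  Suck: loc=B A=dirty B=clear  ← match

Suck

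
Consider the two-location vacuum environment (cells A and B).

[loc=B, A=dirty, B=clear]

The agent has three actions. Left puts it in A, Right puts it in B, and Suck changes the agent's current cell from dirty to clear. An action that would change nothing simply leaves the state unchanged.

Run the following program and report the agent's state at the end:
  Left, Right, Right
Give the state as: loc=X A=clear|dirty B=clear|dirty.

loc=B A=dirty B=clear

t=1 Left ⇒ loc=A A=dirty B=clear
t=2 Right ⇒ loc=B A=dirty B=clear
t=3 Right ⇒ loc=B A=dirty B=clear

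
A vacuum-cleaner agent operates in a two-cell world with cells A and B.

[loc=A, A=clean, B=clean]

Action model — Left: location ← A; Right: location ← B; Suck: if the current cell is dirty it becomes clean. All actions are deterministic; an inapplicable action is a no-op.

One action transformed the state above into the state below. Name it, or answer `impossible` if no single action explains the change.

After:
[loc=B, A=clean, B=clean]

try  Left: (A; A:clean, B:clean)
try Right: (B; A:clean, B:clean)  ← match
try  Suck: (A; A:clean, B:clean)

Right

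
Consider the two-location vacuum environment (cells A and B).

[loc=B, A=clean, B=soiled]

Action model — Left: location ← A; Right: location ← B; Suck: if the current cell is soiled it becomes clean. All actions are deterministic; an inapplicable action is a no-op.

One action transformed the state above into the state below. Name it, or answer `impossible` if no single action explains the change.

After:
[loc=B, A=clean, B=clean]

Suck

try  Left: in A — A clean, B soiled
try Right: in B — A clean, B soiled
try  Suck: in B — A clean, B clean  ← match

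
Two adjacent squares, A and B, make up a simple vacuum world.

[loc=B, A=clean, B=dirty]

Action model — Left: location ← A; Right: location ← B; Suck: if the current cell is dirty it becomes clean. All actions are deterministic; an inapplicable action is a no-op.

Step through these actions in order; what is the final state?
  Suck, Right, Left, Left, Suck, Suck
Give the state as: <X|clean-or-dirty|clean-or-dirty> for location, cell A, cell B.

Suck (#1): <B|clean|clean>
Right (#2): <B|clean|clean>
Left (#3): <A|clean|clean>
Left (#4): <A|clean|clean>
Suck (#5): <A|clean|clean>
Suck (#6): <A|clean|clean>

<A|clean|clean>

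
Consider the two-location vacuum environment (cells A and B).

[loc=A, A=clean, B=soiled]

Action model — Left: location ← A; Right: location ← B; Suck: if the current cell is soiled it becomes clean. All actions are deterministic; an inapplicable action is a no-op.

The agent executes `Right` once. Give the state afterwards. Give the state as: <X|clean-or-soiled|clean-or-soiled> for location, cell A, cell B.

start: <A|clean|soiled>
[1] after Right: <B|clean|soiled>

<B|clean|soiled>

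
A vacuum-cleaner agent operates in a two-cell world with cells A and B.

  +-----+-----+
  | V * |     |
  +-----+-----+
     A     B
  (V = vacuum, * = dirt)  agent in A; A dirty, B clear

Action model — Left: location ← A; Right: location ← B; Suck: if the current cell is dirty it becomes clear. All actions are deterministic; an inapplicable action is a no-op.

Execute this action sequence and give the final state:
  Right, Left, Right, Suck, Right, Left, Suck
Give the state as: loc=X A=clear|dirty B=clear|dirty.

loc=A A=clear B=clear

1. Right → loc=B A=dirty B=clear
2. Left → loc=A A=dirty B=clear
3. Right → loc=B A=dirty B=clear
4. Suck → loc=B A=dirty B=clear
5. Right → loc=B A=dirty B=clear
6. Left → loc=A A=dirty B=clear
7. Suck → loc=A A=clear B=clear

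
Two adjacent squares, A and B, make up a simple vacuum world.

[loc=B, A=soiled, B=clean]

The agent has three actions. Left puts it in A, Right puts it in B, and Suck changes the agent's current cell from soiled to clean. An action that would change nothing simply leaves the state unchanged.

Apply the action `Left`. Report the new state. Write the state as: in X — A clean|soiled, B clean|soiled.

start: in B — A soiled, B clean
Left (#1): in A — A soiled, B clean

in A — A soiled, B clean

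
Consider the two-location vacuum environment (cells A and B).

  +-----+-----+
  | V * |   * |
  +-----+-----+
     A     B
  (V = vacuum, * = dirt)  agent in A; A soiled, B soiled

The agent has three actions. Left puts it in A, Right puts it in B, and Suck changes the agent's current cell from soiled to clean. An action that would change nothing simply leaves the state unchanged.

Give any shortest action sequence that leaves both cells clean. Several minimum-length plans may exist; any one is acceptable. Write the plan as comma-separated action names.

Suck, Right, Suck

t=1 Suck ⇒ in A — A clean, B soiled
t=2 Right ⇒ in B — A clean, B soiled
t=3 Suck ⇒ in B — A clean, B clean
min 3: Suck A + move + Suck B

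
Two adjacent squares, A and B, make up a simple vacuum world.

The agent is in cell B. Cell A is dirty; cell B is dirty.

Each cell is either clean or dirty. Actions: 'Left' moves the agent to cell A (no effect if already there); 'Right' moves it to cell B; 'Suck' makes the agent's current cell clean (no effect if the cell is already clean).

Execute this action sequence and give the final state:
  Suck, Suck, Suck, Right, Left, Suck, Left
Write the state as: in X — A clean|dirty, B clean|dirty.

1. Suck → in B — A dirty, B clean
2. Suck → in B — A dirty, B clean
3. Suck → in B — A dirty, B clean
4. Right → in B — A dirty, B clean
5. Left → in A — A dirty, B clean
6. Suck → in A — A clean, B clean
7. Left → in A — A clean, B clean

in A — A clean, B clean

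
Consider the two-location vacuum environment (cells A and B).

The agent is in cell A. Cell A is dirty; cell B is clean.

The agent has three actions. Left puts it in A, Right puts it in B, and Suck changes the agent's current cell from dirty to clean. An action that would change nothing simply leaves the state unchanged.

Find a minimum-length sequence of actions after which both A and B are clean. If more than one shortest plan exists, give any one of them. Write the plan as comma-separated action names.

Suck

step 1/1 (Suck): (A; A:clean, B:clean)
min 1: A is dirty, one Suck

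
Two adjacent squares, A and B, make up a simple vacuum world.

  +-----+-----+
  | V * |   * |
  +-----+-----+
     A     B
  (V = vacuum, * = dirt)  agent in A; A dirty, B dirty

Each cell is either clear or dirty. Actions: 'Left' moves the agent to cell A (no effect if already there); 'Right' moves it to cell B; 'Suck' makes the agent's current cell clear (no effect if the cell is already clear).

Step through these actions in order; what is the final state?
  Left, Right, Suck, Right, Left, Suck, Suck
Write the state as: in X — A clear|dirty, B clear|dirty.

[1] after Left: in A — A dirty, B dirty
[2] after Right: in B — A dirty, B dirty
[3] after Suck: in B — A dirty, B clear
[4] after Right: in B — A dirty, B clear
[5] after Left: in A — A dirty, B clear
[6] after Suck: in A — A clear, B clear
[7] after Suck: in A — A clear, B clear

in A — A clear, B clear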